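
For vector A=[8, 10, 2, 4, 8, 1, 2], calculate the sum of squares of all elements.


|A|^2 = sum of squared components
A[0]^2 = 8^2 = 64
A[1]^2 = 10^2 = 100
A[2]^2 = 2^2 = 4
A[3]^2 = 4^2 = 16
A[4]^2 = 8^2 = 64
A[5]^2 = 1^2 = 1
A[6]^2 = 2^2 = 4
Sum = 64 + 100 + 4 + 16 + 64 + 1 + 4 = 253

253


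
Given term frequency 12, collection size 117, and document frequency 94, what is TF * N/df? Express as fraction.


TF * (N/df)
= 12 * (117/94)
= 12 * 117/94
= 702/47

702/47


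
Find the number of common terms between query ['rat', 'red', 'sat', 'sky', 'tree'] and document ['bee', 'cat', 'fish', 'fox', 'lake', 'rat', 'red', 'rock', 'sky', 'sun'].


Query terms: ['rat', 'red', 'sat', 'sky', 'tree']
Document terms: ['bee', 'cat', 'fish', 'fox', 'lake', 'rat', 'red', 'rock', 'sky', 'sun']
Common terms: ['rat', 'red', 'sky']
Overlap count = 3

3


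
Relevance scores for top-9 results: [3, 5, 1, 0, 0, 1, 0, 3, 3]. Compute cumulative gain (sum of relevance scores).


Cumulative Gain = sum of relevance scores
Position 1: rel=3, running sum=3
Position 2: rel=5, running sum=8
Position 3: rel=1, running sum=9
Position 4: rel=0, running sum=9
Position 5: rel=0, running sum=9
Position 6: rel=1, running sum=10
Position 7: rel=0, running sum=10
Position 8: rel=3, running sum=13
Position 9: rel=3, running sum=16
CG = 16

16


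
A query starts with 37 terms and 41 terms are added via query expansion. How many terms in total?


Original terms: 37
Expansion terms: 41
Total = 37 + 41 = 78

78


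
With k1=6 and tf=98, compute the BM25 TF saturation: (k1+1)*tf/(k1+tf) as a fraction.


BM25 TF component = (k1+1)*tf / (k1+tf)
k1 = 6, tf = 98
Numerator = (6+1)*98 = 686
Denominator = 6 + 98 = 104
= 686/104 = 343/52

343/52


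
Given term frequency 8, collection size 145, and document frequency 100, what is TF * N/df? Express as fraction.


TF * (N/df)
= 8 * (145/100)
= 8 * 29/20
= 58/5

58/5


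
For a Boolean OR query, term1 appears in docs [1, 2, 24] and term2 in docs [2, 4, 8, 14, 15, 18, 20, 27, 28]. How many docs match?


Boolean OR: find union of posting lists
term1 docs: [1, 2, 24]
term2 docs: [2, 4, 8, 14, 15, 18, 20, 27, 28]
Union: [1, 2, 4, 8, 14, 15, 18, 20, 24, 27, 28]
|union| = 11

11


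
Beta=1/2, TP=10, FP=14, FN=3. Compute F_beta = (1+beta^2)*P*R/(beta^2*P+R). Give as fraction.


P = TP/(TP+FP) = 10/24 = 5/12
R = TP/(TP+FN) = 10/13 = 10/13
beta^2 = 1/2^2 = 1/4
(1 + beta^2) = 5/4
Numerator = (1+beta^2)*P*R = 125/312
Denominator = beta^2*P + R = 5/48 + 10/13 = 545/624
F_beta = 50/109

50/109


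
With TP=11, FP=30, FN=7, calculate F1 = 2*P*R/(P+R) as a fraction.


F1 = 2 * P * R / (P + R)
P = TP/(TP+FP) = 11/41 = 11/41
R = TP/(TP+FN) = 11/18 = 11/18
2 * P * R = 2 * 11/41 * 11/18 = 121/369
P + R = 11/41 + 11/18 = 649/738
F1 = 121/369 / 649/738 = 22/59

22/59


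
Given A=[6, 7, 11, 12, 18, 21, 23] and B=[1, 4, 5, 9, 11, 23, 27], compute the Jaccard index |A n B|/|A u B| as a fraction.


A intersect B = [11, 23]
|A intersect B| = 2
A union B = [1, 4, 5, 6, 7, 9, 11, 12, 18, 21, 23, 27]
|A union B| = 12
Jaccard = 2/12 = 1/6

1/6


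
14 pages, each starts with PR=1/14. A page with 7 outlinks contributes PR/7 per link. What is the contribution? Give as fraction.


Initial PR = 1/14 = 1/14
Outlinks = 7
Contribution per link = PR / outlinks
= 1/14 / 7
= 1/98

1/98


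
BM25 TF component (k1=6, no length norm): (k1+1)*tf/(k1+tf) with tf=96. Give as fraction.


BM25 TF component = (k1+1)*tf / (k1+tf)
k1 = 6, tf = 96
Numerator = (6+1)*96 = 672
Denominator = 6 + 96 = 102
= 672/102 = 112/17

112/17


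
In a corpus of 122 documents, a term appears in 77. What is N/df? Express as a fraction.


IDF ratio = N / df
= 122 / 77
= 122/77

122/77


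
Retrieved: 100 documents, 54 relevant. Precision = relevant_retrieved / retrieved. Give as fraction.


Precision = relevant_retrieved / total_retrieved
= 54 / 100
= 54 / (54 + 46)
= 27/50

27/50


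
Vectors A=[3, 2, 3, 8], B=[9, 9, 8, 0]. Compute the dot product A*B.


Dot product = sum of element-wise products
A[0]*B[0] = 3*9 = 27
A[1]*B[1] = 2*9 = 18
A[2]*B[2] = 3*8 = 24
A[3]*B[3] = 8*0 = 0
Sum = 27 + 18 + 24 + 0 = 69

69


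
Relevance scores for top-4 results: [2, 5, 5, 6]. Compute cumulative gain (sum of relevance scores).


Cumulative Gain = sum of relevance scores
Position 1: rel=2, running sum=2
Position 2: rel=5, running sum=7
Position 3: rel=5, running sum=12
Position 4: rel=6, running sum=18
CG = 18

18


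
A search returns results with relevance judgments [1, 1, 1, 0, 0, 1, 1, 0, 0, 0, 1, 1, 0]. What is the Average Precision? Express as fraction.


Computing P@k for each relevant position:
Position 1: relevant, P@1 = 1/1 = 1
Position 2: relevant, P@2 = 2/2 = 1
Position 3: relevant, P@3 = 3/3 = 1
Position 4: not relevant
Position 5: not relevant
Position 6: relevant, P@6 = 4/6 = 2/3
Position 7: relevant, P@7 = 5/7 = 5/7
Position 8: not relevant
Position 9: not relevant
Position 10: not relevant
Position 11: relevant, P@11 = 6/11 = 6/11
Position 12: relevant, P@12 = 7/12 = 7/12
Position 13: not relevant
Sum of P@k = 1 + 1 + 1 + 2/3 + 5/7 + 6/11 + 7/12 = 1697/308
AP = 1697/308 / 7 = 1697/2156

1697/2156


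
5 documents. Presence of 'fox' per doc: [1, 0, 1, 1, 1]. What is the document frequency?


Checking each document for 'fox':
Doc 1: present
Doc 2: absent
Doc 3: present
Doc 4: present
Doc 5: present
df = sum of presences = 1 + 0 + 1 + 1 + 1 = 4

4


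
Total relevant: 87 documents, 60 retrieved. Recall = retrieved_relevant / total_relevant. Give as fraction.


Recall = retrieved_relevant / total_relevant
= 60 / 87
= 60 / (60 + 27)
= 20/29

20/29


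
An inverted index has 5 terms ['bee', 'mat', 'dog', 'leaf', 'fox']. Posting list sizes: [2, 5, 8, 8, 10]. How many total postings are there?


Summing posting list sizes:
'bee': 2 postings
'mat': 5 postings
'dog': 8 postings
'leaf': 8 postings
'fox': 10 postings
Total = 2 + 5 + 8 + 8 + 10 = 33

33


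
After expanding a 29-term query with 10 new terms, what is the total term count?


Original terms: 29
Expansion terms: 10
Total = 29 + 10 = 39

39


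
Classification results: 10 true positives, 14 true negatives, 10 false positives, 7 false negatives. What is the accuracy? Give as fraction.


Accuracy = (TP + TN) / (TP + TN + FP + FN)
TP + TN = 10 + 14 = 24
Total = 10 + 14 + 10 + 7 = 41
Accuracy = 24 / 41 = 24/41

24/41


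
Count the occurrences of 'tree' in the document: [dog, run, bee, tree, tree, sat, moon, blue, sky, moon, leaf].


Document has 11 words
Scanning for 'tree':
Found at positions: [3, 4]
Count = 2

2


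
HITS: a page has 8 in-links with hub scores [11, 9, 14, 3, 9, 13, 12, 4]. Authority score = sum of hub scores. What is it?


Authority = sum of hub scores of in-linkers
In-link 1: hub score = 11
In-link 2: hub score = 9
In-link 3: hub score = 14
In-link 4: hub score = 3
In-link 5: hub score = 9
In-link 6: hub score = 13
In-link 7: hub score = 12
In-link 8: hub score = 4
Authority = 11 + 9 + 14 + 3 + 9 + 13 + 12 + 4 = 75

75


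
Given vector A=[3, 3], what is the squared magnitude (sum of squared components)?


|A|^2 = sum of squared components
A[0]^2 = 3^2 = 9
A[1]^2 = 3^2 = 9
Sum = 9 + 9 = 18

18


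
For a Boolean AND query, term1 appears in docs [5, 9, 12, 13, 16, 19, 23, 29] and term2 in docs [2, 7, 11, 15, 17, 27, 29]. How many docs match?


Boolean AND: find intersection of posting lists
term1 docs: [5, 9, 12, 13, 16, 19, 23, 29]
term2 docs: [2, 7, 11, 15, 17, 27, 29]
Intersection: [29]
|intersection| = 1

1


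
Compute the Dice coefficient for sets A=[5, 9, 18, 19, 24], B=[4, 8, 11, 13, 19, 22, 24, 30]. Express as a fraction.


A intersect B = [19, 24]
|A intersect B| = 2
|A| = 5, |B| = 8
Dice = 2*2 / (5+8)
= 4 / 13 = 4/13

4/13


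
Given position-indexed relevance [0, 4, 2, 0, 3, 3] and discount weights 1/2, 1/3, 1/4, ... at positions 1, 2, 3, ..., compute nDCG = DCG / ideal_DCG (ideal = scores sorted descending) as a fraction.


Position discount weights w_i = 1/(i+1) for i=1..6:
Weights = [1/2, 1/3, 1/4, 1/5, 1/6, 1/7]
Actual relevance: [0, 4, 2, 0, 3, 3]
DCG = 0/2 + 4/3 + 2/4 + 0/5 + 3/6 + 3/7 = 58/21
Ideal relevance (sorted desc): [4, 3, 3, 2, 0, 0]
Ideal DCG = 4/2 + 3/3 + 3/4 + 2/5 + 0/6 + 0/7 = 83/20
nDCG = DCG / ideal_DCG = 58/21 / 83/20 = 1160/1743

1160/1743


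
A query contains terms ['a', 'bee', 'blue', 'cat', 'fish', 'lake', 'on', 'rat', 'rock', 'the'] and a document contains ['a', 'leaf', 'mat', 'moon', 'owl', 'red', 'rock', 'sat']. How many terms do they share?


Query terms: ['a', 'bee', 'blue', 'cat', 'fish', 'lake', 'on', 'rat', 'rock', 'the']
Document terms: ['a', 'leaf', 'mat', 'moon', 'owl', 'red', 'rock', 'sat']
Common terms: ['a', 'rock']
Overlap count = 2

2


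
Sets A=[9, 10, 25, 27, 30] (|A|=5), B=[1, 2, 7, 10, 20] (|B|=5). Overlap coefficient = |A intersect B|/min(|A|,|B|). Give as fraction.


A intersect B = [10]
|A intersect B| = 1
min(|A|, |B|) = min(5, 5) = 5
Overlap = 1 / 5 = 1/5

1/5


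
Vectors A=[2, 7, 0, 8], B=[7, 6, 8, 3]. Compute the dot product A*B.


Dot product = sum of element-wise products
A[0]*B[0] = 2*7 = 14
A[1]*B[1] = 7*6 = 42
A[2]*B[2] = 0*8 = 0
A[3]*B[3] = 8*3 = 24
Sum = 14 + 42 + 0 + 24 = 80

80


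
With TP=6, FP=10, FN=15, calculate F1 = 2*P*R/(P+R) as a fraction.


F1 = 2 * P * R / (P + R)
P = TP/(TP+FP) = 6/16 = 3/8
R = TP/(TP+FN) = 6/21 = 2/7
2 * P * R = 2 * 3/8 * 2/7 = 3/14
P + R = 3/8 + 2/7 = 37/56
F1 = 3/14 / 37/56 = 12/37

12/37


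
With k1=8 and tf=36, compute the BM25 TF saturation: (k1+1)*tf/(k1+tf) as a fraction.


BM25 TF component = (k1+1)*tf / (k1+tf)
k1 = 8, tf = 36
Numerator = (8+1)*36 = 324
Denominator = 8 + 36 = 44
= 324/44 = 81/11

81/11


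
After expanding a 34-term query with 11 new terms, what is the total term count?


Original terms: 34
Expansion terms: 11
Total = 34 + 11 = 45

45


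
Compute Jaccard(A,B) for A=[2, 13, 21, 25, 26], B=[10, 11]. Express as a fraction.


A intersect B = []
|A intersect B| = 0
A union B = [2, 10, 11, 13, 21, 25, 26]
|A union B| = 7
Jaccard = 0/7 = 0

0


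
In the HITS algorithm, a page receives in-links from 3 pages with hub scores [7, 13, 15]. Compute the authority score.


Authority = sum of hub scores of in-linkers
In-link 1: hub score = 7
In-link 2: hub score = 13
In-link 3: hub score = 15
Authority = 7 + 13 + 15 = 35

35


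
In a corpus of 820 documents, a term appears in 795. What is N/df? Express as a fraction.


IDF ratio = N / df
= 820 / 795
= 164/159

164/159


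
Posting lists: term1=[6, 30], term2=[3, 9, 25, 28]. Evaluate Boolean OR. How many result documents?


Boolean OR: find union of posting lists
term1 docs: [6, 30]
term2 docs: [3, 9, 25, 28]
Union: [3, 6, 9, 25, 28, 30]
|union| = 6

6


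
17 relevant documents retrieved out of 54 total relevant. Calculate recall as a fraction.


Recall = retrieved_relevant / total_relevant
= 17 / 54
= 17 / (17 + 37)
= 17/54

17/54


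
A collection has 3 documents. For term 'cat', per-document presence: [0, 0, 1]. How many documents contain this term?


Checking each document for 'cat':
Doc 1: absent
Doc 2: absent
Doc 3: present
df = sum of presences = 0 + 0 + 1 = 1

1


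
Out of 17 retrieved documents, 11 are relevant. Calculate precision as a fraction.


Precision = relevant_retrieved / total_retrieved
= 11 / 17
= 11 / (11 + 6)
= 11/17

11/17


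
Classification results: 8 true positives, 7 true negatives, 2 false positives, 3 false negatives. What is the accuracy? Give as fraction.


Accuracy = (TP + TN) / (TP + TN + FP + FN)
TP + TN = 8 + 7 = 15
Total = 8 + 7 + 2 + 3 = 20
Accuracy = 15 / 20 = 3/4

3/4


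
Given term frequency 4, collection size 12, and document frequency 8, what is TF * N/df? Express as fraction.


TF * (N/df)
= 4 * (12/8)
= 4 * 3/2
= 6

6


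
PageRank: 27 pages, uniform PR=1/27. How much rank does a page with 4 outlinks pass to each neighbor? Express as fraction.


Initial PR = 1/27 = 1/27
Outlinks = 4
Contribution per link = PR / outlinks
= 1/27 / 4
= 1/108

1/108


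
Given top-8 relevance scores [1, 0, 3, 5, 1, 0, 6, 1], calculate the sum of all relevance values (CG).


Cumulative Gain = sum of relevance scores
Position 1: rel=1, running sum=1
Position 2: rel=0, running sum=1
Position 3: rel=3, running sum=4
Position 4: rel=5, running sum=9
Position 5: rel=1, running sum=10
Position 6: rel=0, running sum=10
Position 7: rel=6, running sum=16
Position 8: rel=1, running sum=17
CG = 17

17


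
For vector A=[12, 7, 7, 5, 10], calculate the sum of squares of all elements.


|A|^2 = sum of squared components
A[0]^2 = 12^2 = 144
A[1]^2 = 7^2 = 49
A[2]^2 = 7^2 = 49
A[3]^2 = 5^2 = 25
A[4]^2 = 10^2 = 100
Sum = 144 + 49 + 49 + 25 + 100 = 367

367


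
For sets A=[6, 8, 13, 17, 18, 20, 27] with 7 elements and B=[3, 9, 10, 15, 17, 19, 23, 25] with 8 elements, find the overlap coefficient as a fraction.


A intersect B = [17]
|A intersect B| = 1
min(|A|, |B|) = min(7, 8) = 7
Overlap = 1 / 7 = 1/7

1/7


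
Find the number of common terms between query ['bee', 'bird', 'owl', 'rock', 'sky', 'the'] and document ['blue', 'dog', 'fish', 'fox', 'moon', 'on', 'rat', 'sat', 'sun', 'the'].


Query terms: ['bee', 'bird', 'owl', 'rock', 'sky', 'the']
Document terms: ['blue', 'dog', 'fish', 'fox', 'moon', 'on', 'rat', 'sat', 'sun', 'the']
Common terms: ['the']
Overlap count = 1

1


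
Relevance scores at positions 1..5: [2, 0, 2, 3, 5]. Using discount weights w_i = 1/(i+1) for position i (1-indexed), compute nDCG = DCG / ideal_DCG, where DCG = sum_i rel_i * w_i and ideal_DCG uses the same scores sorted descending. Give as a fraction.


Position discount weights w_i = 1/(i+1) for i=1..5:
Weights = [1/2, 1/3, 1/4, 1/5, 1/6]
Actual relevance: [2, 0, 2, 3, 5]
DCG = 2/2 + 0/3 + 2/4 + 3/5 + 5/6 = 44/15
Ideal relevance (sorted desc): [5, 3, 2, 2, 0]
Ideal DCG = 5/2 + 3/3 + 2/4 + 2/5 + 0/6 = 22/5
nDCG = DCG / ideal_DCG = 44/15 / 22/5 = 2/3

2/3


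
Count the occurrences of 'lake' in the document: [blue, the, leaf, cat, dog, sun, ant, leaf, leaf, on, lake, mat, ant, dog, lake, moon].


Document has 16 words
Scanning for 'lake':
Found at positions: [10, 14]
Count = 2

2


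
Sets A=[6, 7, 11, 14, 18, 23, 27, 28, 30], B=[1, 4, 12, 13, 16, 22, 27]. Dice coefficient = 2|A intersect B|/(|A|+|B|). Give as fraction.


A intersect B = [27]
|A intersect B| = 1
|A| = 9, |B| = 7
Dice = 2*1 / (9+7)
= 2 / 16 = 1/8

1/8


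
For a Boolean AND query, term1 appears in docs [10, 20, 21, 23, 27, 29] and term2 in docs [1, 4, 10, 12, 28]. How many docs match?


Boolean AND: find intersection of posting lists
term1 docs: [10, 20, 21, 23, 27, 29]
term2 docs: [1, 4, 10, 12, 28]
Intersection: [10]
|intersection| = 1

1


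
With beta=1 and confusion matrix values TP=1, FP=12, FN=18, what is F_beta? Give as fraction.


P = TP/(TP+FP) = 1/13 = 1/13
R = TP/(TP+FN) = 1/19 = 1/19
beta^2 = 1^2 = 1
(1 + beta^2) = 2
Numerator = (1+beta^2)*P*R = 2/247
Denominator = beta^2*P + R = 1/13 + 1/19 = 32/247
F_beta = 1/16

1/16


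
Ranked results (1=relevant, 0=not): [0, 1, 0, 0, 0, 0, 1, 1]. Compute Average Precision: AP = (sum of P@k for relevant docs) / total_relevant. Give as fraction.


Computing P@k for each relevant position:
Position 1: not relevant
Position 2: relevant, P@2 = 1/2 = 1/2
Position 3: not relevant
Position 4: not relevant
Position 5: not relevant
Position 6: not relevant
Position 7: relevant, P@7 = 2/7 = 2/7
Position 8: relevant, P@8 = 3/8 = 3/8
Sum of P@k = 1/2 + 2/7 + 3/8 = 65/56
AP = 65/56 / 3 = 65/168

65/168


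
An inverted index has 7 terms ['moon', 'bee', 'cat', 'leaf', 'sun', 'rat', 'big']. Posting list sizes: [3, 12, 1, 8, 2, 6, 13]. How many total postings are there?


Summing posting list sizes:
'moon': 3 postings
'bee': 12 postings
'cat': 1 postings
'leaf': 8 postings
'sun': 2 postings
'rat': 6 postings
'big': 13 postings
Total = 3 + 12 + 1 + 8 + 2 + 6 + 13 = 45

45


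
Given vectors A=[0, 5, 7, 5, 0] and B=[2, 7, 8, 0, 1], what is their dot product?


Dot product = sum of element-wise products
A[0]*B[0] = 0*2 = 0
A[1]*B[1] = 5*7 = 35
A[2]*B[2] = 7*8 = 56
A[3]*B[3] = 5*0 = 0
A[4]*B[4] = 0*1 = 0
Sum = 0 + 35 + 56 + 0 + 0 = 91

91


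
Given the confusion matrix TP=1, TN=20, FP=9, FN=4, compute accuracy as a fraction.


Accuracy = (TP + TN) / (TP + TN + FP + FN)
TP + TN = 1 + 20 = 21
Total = 1 + 20 + 9 + 4 = 34
Accuracy = 21 / 34 = 21/34

21/34


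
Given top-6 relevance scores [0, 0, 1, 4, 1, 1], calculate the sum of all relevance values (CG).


Cumulative Gain = sum of relevance scores
Position 1: rel=0, running sum=0
Position 2: rel=0, running sum=0
Position 3: rel=1, running sum=1
Position 4: rel=4, running sum=5
Position 5: rel=1, running sum=6
Position 6: rel=1, running sum=7
CG = 7

7


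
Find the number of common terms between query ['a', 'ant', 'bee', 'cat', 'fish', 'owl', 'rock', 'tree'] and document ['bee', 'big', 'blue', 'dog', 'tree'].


Query terms: ['a', 'ant', 'bee', 'cat', 'fish', 'owl', 'rock', 'tree']
Document terms: ['bee', 'big', 'blue', 'dog', 'tree']
Common terms: ['bee', 'tree']
Overlap count = 2

2


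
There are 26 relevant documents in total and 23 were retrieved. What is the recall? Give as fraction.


Recall = retrieved_relevant / total_relevant
= 23 / 26
= 23 / (23 + 3)
= 23/26

23/26


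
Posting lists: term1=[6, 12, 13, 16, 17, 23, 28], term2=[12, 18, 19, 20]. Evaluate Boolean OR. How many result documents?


Boolean OR: find union of posting lists
term1 docs: [6, 12, 13, 16, 17, 23, 28]
term2 docs: [12, 18, 19, 20]
Union: [6, 12, 13, 16, 17, 18, 19, 20, 23, 28]
|union| = 10

10


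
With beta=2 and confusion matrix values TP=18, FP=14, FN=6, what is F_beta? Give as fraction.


P = TP/(TP+FP) = 18/32 = 9/16
R = TP/(TP+FN) = 18/24 = 3/4
beta^2 = 2^2 = 4
(1 + beta^2) = 5
Numerator = (1+beta^2)*P*R = 135/64
Denominator = beta^2*P + R = 9/4 + 3/4 = 3
F_beta = 45/64

45/64


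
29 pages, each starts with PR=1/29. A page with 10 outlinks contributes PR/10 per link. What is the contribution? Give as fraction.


Initial PR = 1/29 = 1/29
Outlinks = 10
Contribution per link = PR / outlinks
= 1/29 / 10
= 1/290

1/290


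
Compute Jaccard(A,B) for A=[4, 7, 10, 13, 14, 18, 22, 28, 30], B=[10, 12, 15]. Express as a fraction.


A intersect B = [10]
|A intersect B| = 1
A union B = [4, 7, 10, 12, 13, 14, 15, 18, 22, 28, 30]
|A union B| = 11
Jaccard = 1/11 = 1/11

1/11


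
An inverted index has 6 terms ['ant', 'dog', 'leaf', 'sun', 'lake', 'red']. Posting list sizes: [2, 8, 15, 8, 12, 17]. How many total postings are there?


Summing posting list sizes:
'ant': 2 postings
'dog': 8 postings
'leaf': 15 postings
'sun': 8 postings
'lake': 12 postings
'red': 17 postings
Total = 2 + 8 + 15 + 8 + 12 + 17 = 62

62


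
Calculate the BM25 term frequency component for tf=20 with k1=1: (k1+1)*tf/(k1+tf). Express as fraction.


BM25 TF component = (k1+1)*tf / (k1+tf)
k1 = 1, tf = 20
Numerator = (1+1)*20 = 40
Denominator = 1 + 20 = 21
= 40/21 = 40/21

40/21


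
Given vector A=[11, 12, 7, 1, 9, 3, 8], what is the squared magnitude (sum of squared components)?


|A|^2 = sum of squared components
A[0]^2 = 11^2 = 121
A[1]^2 = 12^2 = 144
A[2]^2 = 7^2 = 49
A[3]^2 = 1^2 = 1
A[4]^2 = 9^2 = 81
A[5]^2 = 3^2 = 9
A[6]^2 = 8^2 = 64
Sum = 121 + 144 + 49 + 1 + 81 + 9 + 64 = 469

469


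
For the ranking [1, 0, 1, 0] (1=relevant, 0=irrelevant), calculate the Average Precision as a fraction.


Computing P@k for each relevant position:
Position 1: relevant, P@1 = 1/1 = 1
Position 2: not relevant
Position 3: relevant, P@3 = 2/3 = 2/3
Position 4: not relevant
Sum of P@k = 1 + 2/3 = 5/3
AP = 5/3 / 2 = 5/6

5/6


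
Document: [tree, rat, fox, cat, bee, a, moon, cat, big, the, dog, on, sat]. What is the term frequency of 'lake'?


Document has 13 words
Scanning for 'lake':
Term not found in document
Count = 0

0


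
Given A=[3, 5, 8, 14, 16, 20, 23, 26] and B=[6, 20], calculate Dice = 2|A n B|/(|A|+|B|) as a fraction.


A intersect B = [20]
|A intersect B| = 1
|A| = 8, |B| = 2
Dice = 2*1 / (8+2)
= 2 / 10 = 1/5

1/5


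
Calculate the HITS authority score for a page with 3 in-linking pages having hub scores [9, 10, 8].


Authority = sum of hub scores of in-linkers
In-link 1: hub score = 9
In-link 2: hub score = 10
In-link 3: hub score = 8
Authority = 9 + 10 + 8 = 27

27


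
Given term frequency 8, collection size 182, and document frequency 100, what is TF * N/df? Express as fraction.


TF * (N/df)
= 8 * (182/100)
= 8 * 91/50
= 364/25

364/25


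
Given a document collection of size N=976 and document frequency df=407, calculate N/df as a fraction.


IDF ratio = N / df
= 976 / 407
= 976/407

976/407


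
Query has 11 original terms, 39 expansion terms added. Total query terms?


Original terms: 11
Expansion terms: 39
Total = 11 + 39 = 50

50


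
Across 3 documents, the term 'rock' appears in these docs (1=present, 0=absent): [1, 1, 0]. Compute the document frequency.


Checking each document for 'rock':
Doc 1: present
Doc 2: present
Doc 3: absent
df = sum of presences = 1 + 1 + 0 = 2

2


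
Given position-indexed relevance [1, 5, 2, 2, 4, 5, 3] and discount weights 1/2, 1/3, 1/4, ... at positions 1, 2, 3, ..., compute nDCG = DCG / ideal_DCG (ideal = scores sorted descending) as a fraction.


Position discount weights w_i = 1/(i+1) for i=1..7:
Weights = [1/2, 1/3, 1/4, 1/5, 1/6, 1/7, 1/8]
Actual relevance: [1, 5, 2, 2, 4, 5, 3]
DCG = 1/2 + 5/3 + 2/4 + 2/5 + 4/6 + 5/7 + 3/8 = 4051/840
Ideal relevance (sorted desc): [5, 5, 4, 3, 2, 2, 1]
Ideal DCG = 5/2 + 5/3 + 4/4 + 3/5 + 2/6 + 2/7 + 1/8 = 1823/280
nDCG = DCG / ideal_DCG = 4051/840 / 1823/280 = 4051/5469

4051/5469


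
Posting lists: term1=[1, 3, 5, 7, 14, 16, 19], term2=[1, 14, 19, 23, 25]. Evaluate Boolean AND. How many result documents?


Boolean AND: find intersection of posting lists
term1 docs: [1, 3, 5, 7, 14, 16, 19]
term2 docs: [1, 14, 19, 23, 25]
Intersection: [1, 14, 19]
|intersection| = 3

3


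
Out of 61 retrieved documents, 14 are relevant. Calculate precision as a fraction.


Precision = relevant_retrieved / total_retrieved
= 14 / 61
= 14 / (14 + 47)
= 14/61

14/61


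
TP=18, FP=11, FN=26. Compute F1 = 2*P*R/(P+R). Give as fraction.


F1 = 2 * P * R / (P + R)
P = TP/(TP+FP) = 18/29 = 18/29
R = TP/(TP+FN) = 18/44 = 9/22
2 * P * R = 2 * 18/29 * 9/22 = 162/319
P + R = 18/29 + 9/22 = 657/638
F1 = 162/319 / 657/638 = 36/73

36/73


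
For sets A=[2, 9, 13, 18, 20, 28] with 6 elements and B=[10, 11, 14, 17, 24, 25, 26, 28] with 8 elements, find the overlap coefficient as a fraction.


A intersect B = [28]
|A intersect B| = 1
min(|A|, |B|) = min(6, 8) = 6
Overlap = 1 / 6 = 1/6

1/6


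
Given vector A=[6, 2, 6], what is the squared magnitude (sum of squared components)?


|A|^2 = sum of squared components
A[0]^2 = 6^2 = 36
A[1]^2 = 2^2 = 4
A[2]^2 = 6^2 = 36
Sum = 36 + 4 + 36 = 76

76


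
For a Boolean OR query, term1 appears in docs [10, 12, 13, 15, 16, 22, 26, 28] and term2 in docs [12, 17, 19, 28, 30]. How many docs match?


Boolean OR: find union of posting lists
term1 docs: [10, 12, 13, 15, 16, 22, 26, 28]
term2 docs: [12, 17, 19, 28, 30]
Union: [10, 12, 13, 15, 16, 17, 19, 22, 26, 28, 30]
|union| = 11

11


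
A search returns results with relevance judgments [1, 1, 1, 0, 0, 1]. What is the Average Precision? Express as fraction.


Computing P@k for each relevant position:
Position 1: relevant, P@1 = 1/1 = 1
Position 2: relevant, P@2 = 2/2 = 1
Position 3: relevant, P@3 = 3/3 = 1
Position 4: not relevant
Position 5: not relevant
Position 6: relevant, P@6 = 4/6 = 2/3
Sum of P@k = 1 + 1 + 1 + 2/3 = 11/3
AP = 11/3 / 4 = 11/12

11/12


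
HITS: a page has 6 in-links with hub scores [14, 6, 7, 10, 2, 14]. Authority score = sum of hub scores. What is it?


Authority = sum of hub scores of in-linkers
In-link 1: hub score = 14
In-link 2: hub score = 6
In-link 3: hub score = 7
In-link 4: hub score = 10
In-link 5: hub score = 2
In-link 6: hub score = 14
Authority = 14 + 6 + 7 + 10 + 2 + 14 = 53

53


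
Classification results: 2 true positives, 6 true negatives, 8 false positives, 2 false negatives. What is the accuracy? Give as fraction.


Accuracy = (TP + TN) / (TP + TN + FP + FN)
TP + TN = 2 + 6 = 8
Total = 2 + 6 + 8 + 2 = 18
Accuracy = 8 / 18 = 4/9

4/9


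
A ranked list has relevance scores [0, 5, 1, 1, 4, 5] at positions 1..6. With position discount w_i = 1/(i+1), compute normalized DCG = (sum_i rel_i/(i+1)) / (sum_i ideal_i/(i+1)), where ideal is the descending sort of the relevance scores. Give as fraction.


Position discount weights w_i = 1/(i+1) for i=1..6:
Weights = [1/2, 1/3, 1/4, 1/5, 1/6, 1/7]
Actual relevance: [0, 5, 1, 1, 4, 5]
DCG = 0/2 + 5/3 + 1/4 + 1/5 + 4/6 + 5/7 = 1469/420
Ideal relevance (sorted desc): [5, 5, 4, 1, 1, 0]
Ideal DCG = 5/2 + 5/3 + 4/4 + 1/5 + 1/6 + 0/7 = 83/15
nDCG = DCG / ideal_DCG = 1469/420 / 83/15 = 1469/2324

1469/2324


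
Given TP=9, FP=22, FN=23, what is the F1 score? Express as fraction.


F1 = 2 * P * R / (P + R)
P = TP/(TP+FP) = 9/31 = 9/31
R = TP/(TP+FN) = 9/32 = 9/32
2 * P * R = 2 * 9/31 * 9/32 = 81/496
P + R = 9/31 + 9/32 = 567/992
F1 = 81/496 / 567/992 = 2/7

2/7


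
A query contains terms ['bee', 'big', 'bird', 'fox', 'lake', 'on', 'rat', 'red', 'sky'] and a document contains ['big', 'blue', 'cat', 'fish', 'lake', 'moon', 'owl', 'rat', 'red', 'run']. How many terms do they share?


Query terms: ['bee', 'big', 'bird', 'fox', 'lake', 'on', 'rat', 'red', 'sky']
Document terms: ['big', 'blue', 'cat', 'fish', 'lake', 'moon', 'owl', 'rat', 'red', 'run']
Common terms: ['big', 'lake', 'rat', 'red']
Overlap count = 4

4


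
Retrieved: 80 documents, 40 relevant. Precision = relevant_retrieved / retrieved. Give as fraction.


Precision = relevant_retrieved / total_retrieved
= 40 / 80
= 40 / (40 + 40)
= 1/2

1/2


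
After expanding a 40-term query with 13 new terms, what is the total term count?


Original terms: 40
Expansion terms: 13
Total = 40 + 13 = 53

53


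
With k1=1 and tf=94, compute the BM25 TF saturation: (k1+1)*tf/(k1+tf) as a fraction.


BM25 TF component = (k1+1)*tf / (k1+tf)
k1 = 1, tf = 94
Numerator = (1+1)*94 = 188
Denominator = 1 + 94 = 95
= 188/95 = 188/95

188/95


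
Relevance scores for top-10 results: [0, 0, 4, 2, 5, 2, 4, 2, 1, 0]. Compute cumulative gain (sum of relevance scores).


Cumulative Gain = sum of relevance scores
Position 1: rel=0, running sum=0
Position 2: rel=0, running sum=0
Position 3: rel=4, running sum=4
Position 4: rel=2, running sum=6
Position 5: rel=5, running sum=11
Position 6: rel=2, running sum=13
Position 7: rel=4, running sum=17
Position 8: rel=2, running sum=19
Position 9: rel=1, running sum=20
Position 10: rel=0, running sum=20
CG = 20

20


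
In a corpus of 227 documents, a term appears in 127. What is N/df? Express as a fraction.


IDF ratio = N / df
= 227 / 127
= 227/127

227/127


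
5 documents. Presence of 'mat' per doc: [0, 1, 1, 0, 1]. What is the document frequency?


Checking each document for 'mat':
Doc 1: absent
Doc 2: present
Doc 3: present
Doc 4: absent
Doc 5: present
df = sum of presences = 0 + 1 + 1 + 0 + 1 = 3

3


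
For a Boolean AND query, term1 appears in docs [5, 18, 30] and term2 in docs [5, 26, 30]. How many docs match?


Boolean AND: find intersection of posting lists
term1 docs: [5, 18, 30]
term2 docs: [5, 26, 30]
Intersection: [5, 30]
|intersection| = 2

2


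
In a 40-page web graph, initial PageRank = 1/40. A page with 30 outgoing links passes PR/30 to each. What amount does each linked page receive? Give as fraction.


Initial PR = 1/40 = 1/40
Outlinks = 30
Contribution per link = PR / outlinks
= 1/40 / 30
= 1/1200

1/1200


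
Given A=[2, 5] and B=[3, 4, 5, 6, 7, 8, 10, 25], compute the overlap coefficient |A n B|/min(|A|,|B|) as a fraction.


A intersect B = [5]
|A intersect B| = 1
min(|A|, |B|) = min(2, 8) = 2
Overlap = 1 / 2 = 1/2

1/2


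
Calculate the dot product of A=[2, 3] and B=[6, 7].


Dot product = sum of element-wise products
A[0]*B[0] = 2*6 = 12
A[1]*B[1] = 3*7 = 21
Sum = 12 + 21 = 33

33


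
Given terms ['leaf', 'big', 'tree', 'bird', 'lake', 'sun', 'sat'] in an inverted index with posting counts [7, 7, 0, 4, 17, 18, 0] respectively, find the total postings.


Summing posting list sizes:
'leaf': 7 postings
'big': 7 postings
'tree': 0 postings
'bird': 4 postings
'lake': 17 postings
'sun': 18 postings
'sat': 0 postings
Total = 7 + 7 + 0 + 4 + 17 + 18 + 0 = 53

53


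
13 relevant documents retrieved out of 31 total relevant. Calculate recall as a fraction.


Recall = retrieved_relevant / total_relevant
= 13 / 31
= 13 / (13 + 18)
= 13/31

13/31


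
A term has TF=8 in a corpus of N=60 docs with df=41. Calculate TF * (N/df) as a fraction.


TF * (N/df)
= 8 * (60/41)
= 8 * 60/41
= 480/41

480/41


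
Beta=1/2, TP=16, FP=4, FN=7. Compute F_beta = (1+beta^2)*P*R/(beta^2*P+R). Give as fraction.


P = TP/(TP+FP) = 16/20 = 4/5
R = TP/(TP+FN) = 16/23 = 16/23
beta^2 = 1/2^2 = 1/4
(1 + beta^2) = 5/4
Numerator = (1+beta^2)*P*R = 16/23
Denominator = beta^2*P + R = 1/5 + 16/23 = 103/115
F_beta = 80/103

80/103


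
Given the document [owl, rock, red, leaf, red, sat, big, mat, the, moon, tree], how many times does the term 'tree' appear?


Document has 11 words
Scanning for 'tree':
Found at positions: [10]
Count = 1

1


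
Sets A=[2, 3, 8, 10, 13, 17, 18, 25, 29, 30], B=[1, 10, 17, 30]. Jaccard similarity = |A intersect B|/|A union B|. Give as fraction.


A intersect B = [10, 17, 30]
|A intersect B| = 3
A union B = [1, 2, 3, 8, 10, 13, 17, 18, 25, 29, 30]
|A union B| = 11
Jaccard = 3/11 = 3/11

3/11


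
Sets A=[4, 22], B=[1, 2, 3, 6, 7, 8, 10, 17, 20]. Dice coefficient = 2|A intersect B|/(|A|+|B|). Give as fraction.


A intersect B = []
|A intersect B| = 0
|A| = 2, |B| = 9
Dice = 2*0 / (2+9)
= 0 / 11 = 0

0


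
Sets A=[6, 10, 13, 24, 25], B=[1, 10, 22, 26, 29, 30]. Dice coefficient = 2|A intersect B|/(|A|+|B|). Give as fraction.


A intersect B = [10]
|A intersect B| = 1
|A| = 5, |B| = 6
Dice = 2*1 / (5+6)
= 2 / 11 = 2/11

2/11


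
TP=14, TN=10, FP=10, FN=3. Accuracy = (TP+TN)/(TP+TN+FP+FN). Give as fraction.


Accuracy = (TP + TN) / (TP + TN + FP + FN)
TP + TN = 14 + 10 = 24
Total = 14 + 10 + 10 + 3 = 37
Accuracy = 24 / 37 = 24/37

24/37


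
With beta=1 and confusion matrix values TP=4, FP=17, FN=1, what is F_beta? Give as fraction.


P = TP/(TP+FP) = 4/21 = 4/21
R = TP/(TP+FN) = 4/5 = 4/5
beta^2 = 1^2 = 1
(1 + beta^2) = 2
Numerator = (1+beta^2)*P*R = 32/105
Denominator = beta^2*P + R = 4/21 + 4/5 = 104/105
F_beta = 4/13

4/13


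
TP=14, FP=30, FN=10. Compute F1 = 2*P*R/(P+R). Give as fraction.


F1 = 2 * P * R / (P + R)
P = TP/(TP+FP) = 14/44 = 7/22
R = TP/(TP+FN) = 14/24 = 7/12
2 * P * R = 2 * 7/22 * 7/12 = 49/132
P + R = 7/22 + 7/12 = 119/132
F1 = 49/132 / 119/132 = 7/17

7/17


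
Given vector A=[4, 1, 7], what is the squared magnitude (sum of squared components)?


|A|^2 = sum of squared components
A[0]^2 = 4^2 = 16
A[1]^2 = 1^2 = 1
A[2]^2 = 7^2 = 49
Sum = 16 + 1 + 49 = 66

66


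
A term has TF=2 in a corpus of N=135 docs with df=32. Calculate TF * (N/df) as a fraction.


TF * (N/df)
= 2 * (135/32)
= 2 * 135/32
= 135/16

135/16


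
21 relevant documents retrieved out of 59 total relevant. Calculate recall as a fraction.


Recall = retrieved_relevant / total_relevant
= 21 / 59
= 21 / (21 + 38)
= 21/59

21/59


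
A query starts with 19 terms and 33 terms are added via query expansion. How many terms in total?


Original terms: 19
Expansion terms: 33
Total = 19 + 33 = 52

52


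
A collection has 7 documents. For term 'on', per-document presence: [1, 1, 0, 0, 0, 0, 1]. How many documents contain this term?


Checking each document for 'on':
Doc 1: present
Doc 2: present
Doc 3: absent
Doc 4: absent
Doc 5: absent
Doc 6: absent
Doc 7: present
df = sum of presences = 1 + 1 + 0 + 0 + 0 + 0 + 1 = 3

3


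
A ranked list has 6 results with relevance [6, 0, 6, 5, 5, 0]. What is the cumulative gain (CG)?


Cumulative Gain = sum of relevance scores
Position 1: rel=6, running sum=6
Position 2: rel=0, running sum=6
Position 3: rel=6, running sum=12
Position 4: rel=5, running sum=17
Position 5: rel=5, running sum=22
Position 6: rel=0, running sum=22
CG = 22

22


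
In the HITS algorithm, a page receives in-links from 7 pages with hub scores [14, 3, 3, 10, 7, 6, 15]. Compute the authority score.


Authority = sum of hub scores of in-linkers
In-link 1: hub score = 14
In-link 2: hub score = 3
In-link 3: hub score = 3
In-link 4: hub score = 10
In-link 5: hub score = 7
In-link 6: hub score = 6
In-link 7: hub score = 15
Authority = 14 + 3 + 3 + 10 + 7 + 6 + 15 = 58

58


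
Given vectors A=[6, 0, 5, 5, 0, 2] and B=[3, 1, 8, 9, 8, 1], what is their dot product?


Dot product = sum of element-wise products
A[0]*B[0] = 6*3 = 18
A[1]*B[1] = 0*1 = 0
A[2]*B[2] = 5*8 = 40
A[3]*B[3] = 5*9 = 45
A[4]*B[4] = 0*8 = 0
A[5]*B[5] = 2*1 = 2
Sum = 18 + 0 + 40 + 45 + 0 + 2 = 105

105


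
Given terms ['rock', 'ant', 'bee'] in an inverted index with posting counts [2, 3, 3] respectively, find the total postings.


Summing posting list sizes:
'rock': 2 postings
'ant': 3 postings
'bee': 3 postings
Total = 2 + 3 + 3 = 8

8


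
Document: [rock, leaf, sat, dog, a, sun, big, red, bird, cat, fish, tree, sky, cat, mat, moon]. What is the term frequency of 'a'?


Document has 16 words
Scanning for 'a':
Found at positions: [4]
Count = 1

1


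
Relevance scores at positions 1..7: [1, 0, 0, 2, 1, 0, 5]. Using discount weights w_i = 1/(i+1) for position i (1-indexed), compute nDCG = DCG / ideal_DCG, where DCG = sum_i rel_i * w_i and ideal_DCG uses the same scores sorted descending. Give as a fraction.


Position discount weights w_i = 1/(i+1) for i=1..7:
Weights = [1/2, 1/3, 1/4, 1/5, 1/6, 1/7, 1/8]
Actual relevance: [1, 0, 0, 2, 1, 0, 5]
DCG = 1/2 + 0/3 + 0/4 + 2/5 + 1/6 + 0/7 + 5/8 = 203/120
Ideal relevance (sorted desc): [5, 2, 1, 1, 0, 0, 0]
Ideal DCG = 5/2 + 2/3 + 1/4 + 1/5 + 0/6 + 0/7 + 0/8 = 217/60
nDCG = DCG / ideal_DCG = 203/120 / 217/60 = 29/62

29/62


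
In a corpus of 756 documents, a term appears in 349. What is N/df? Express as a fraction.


IDF ratio = N / df
= 756 / 349
= 756/349

756/349


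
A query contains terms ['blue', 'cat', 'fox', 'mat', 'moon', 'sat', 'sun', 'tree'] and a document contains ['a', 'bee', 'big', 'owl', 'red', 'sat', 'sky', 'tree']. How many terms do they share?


Query terms: ['blue', 'cat', 'fox', 'mat', 'moon', 'sat', 'sun', 'tree']
Document terms: ['a', 'bee', 'big', 'owl', 'red', 'sat', 'sky', 'tree']
Common terms: ['sat', 'tree']
Overlap count = 2

2


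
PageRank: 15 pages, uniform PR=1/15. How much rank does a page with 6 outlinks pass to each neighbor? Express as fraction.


Initial PR = 1/15 = 1/15
Outlinks = 6
Contribution per link = PR / outlinks
= 1/15 / 6
= 1/90

1/90


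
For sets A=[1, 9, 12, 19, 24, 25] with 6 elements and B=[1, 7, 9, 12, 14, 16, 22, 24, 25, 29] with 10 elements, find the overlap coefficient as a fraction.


A intersect B = [1, 9, 12, 24, 25]
|A intersect B| = 5
min(|A|, |B|) = min(6, 10) = 6
Overlap = 5 / 6 = 5/6

5/6


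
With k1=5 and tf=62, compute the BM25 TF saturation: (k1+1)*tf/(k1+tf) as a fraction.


BM25 TF component = (k1+1)*tf / (k1+tf)
k1 = 5, tf = 62
Numerator = (5+1)*62 = 372
Denominator = 5 + 62 = 67
= 372/67 = 372/67

372/67


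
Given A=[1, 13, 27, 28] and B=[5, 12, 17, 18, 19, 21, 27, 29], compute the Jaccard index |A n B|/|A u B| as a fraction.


A intersect B = [27]
|A intersect B| = 1
A union B = [1, 5, 12, 13, 17, 18, 19, 21, 27, 28, 29]
|A union B| = 11
Jaccard = 1/11 = 1/11

1/11


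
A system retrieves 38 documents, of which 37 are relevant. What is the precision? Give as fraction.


Precision = relevant_retrieved / total_retrieved
= 37 / 38
= 37 / (37 + 1)
= 37/38

37/38


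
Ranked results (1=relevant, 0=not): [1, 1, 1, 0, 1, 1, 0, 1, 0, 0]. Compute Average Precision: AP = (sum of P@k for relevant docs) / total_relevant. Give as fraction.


Computing P@k for each relevant position:
Position 1: relevant, P@1 = 1/1 = 1
Position 2: relevant, P@2 = 2/2 = 1
Position 3: relevant, P@3 = 3/3 = 1
Position 4: not relevant
Position 5: relevant, P@5 = 4/5 = 4/5
Position 6: relevant, P@6 = 5/6 = 5/6
Position 7: not relevant
Position 8: relevant, P@8 = 6/8 = 3/4
Position 9: not relevant
Position 10: not relevant
Sum of P@k = 1 + 1 + 1 + 4/5 + 5/6 + 3/4 = 323/60
AP = 323/60 / 6 = 323/360

323/360


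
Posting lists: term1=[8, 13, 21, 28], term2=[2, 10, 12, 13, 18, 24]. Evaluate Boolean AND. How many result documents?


Boolean AND: find intersection of posting lists
term1 docs: [8, 13, 21, 28]
term2 docs: [2, 10, 12, 13, 18, 24]
Intersection: [13]
|intersection| = 1

1


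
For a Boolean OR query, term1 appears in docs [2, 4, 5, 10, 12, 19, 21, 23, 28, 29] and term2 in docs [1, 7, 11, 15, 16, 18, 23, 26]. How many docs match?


Boolean OR: find union of posting lists
term1 docs: [2, 4, 5, 10, 12, 19, 21, 23, 28, 29]
term2 docs: [1, 7, 11, 15, 16, 18, 23, 26]
Union: [1, 2, 4, 5, 7, 10, 11, 12, 15, 16, 18, 19, 21, 23, 26, 28, 29]
|union| = 17

17


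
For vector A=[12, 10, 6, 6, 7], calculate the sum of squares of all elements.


|A|^2 = sum of squared components
A[0]^2 = 12^2 = 144
A[1]^2 = 10^2 = 100
A[2]^2 = 6^2 = 36
A[3]^2 = 6^2 = 36
A[4]^2 = 7^2 = 49
Sum = 144 + 100 + 36 + 36 + 49 = 365

365


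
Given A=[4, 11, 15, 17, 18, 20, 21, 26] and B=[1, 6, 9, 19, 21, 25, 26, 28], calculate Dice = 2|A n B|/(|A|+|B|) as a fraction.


A intersect B = [21, 26]
|A intersect B| = 2
|A| = 8, |B| = 8
Dice = 2*2 / (8+8)
= 4 / 16 = 1/4

1/4


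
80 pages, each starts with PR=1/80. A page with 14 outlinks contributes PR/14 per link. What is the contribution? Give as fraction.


Initial PR = 1/80 = 1/80
Outlinks = 14
Contribution per link = PR / outlinks
= 1/80 / 14
= 1/1120

1/1120


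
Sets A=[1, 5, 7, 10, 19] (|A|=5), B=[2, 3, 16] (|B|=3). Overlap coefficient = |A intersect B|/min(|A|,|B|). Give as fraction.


A intersect B = []
|A intersect B| = 0
min(|A|, |B|) = min(5, 3) = 3
Overlap = 0 / 3 = 0

0


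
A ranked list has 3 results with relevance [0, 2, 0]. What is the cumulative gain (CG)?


Cumulative Gain = sum of relevance scores
Position 1: rel=0, running sum=0
Position 2: rel=2, running sum=2
Position 3: rel=0, running sum=2
CG = 2

2


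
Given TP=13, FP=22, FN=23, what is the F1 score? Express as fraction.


F1 = 2 * P * R / (P + R)
P = TP/(TP+FP) = 13/35 = 13/35
R = TP/(TP+FN) = 13/36 = 13/36
2 * P * R = 2 * 13/35 * 13/36 = 169/630
P + R = 13/35 + 13/36 = 923/1260
F1 = 169/630 / 923/1260 = 26/71

26/71


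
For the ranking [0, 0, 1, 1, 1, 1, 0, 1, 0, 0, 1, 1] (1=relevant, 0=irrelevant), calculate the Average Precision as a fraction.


Computing P@k for each relevant position:
Position 1: not relevant
Position 2: not relevant
Position 3: relevant, P@3 = 1/3 = 1/3
Position 4: relevant, P@4 = 2/4 = 1/2
Position 5: relevant, P@5 = 3/5 = 3/5
Position 6: relevant, P@6 = 4/6 = 2/3
Position 7: not relevant
Position 8: relevant, P@8 = 5/8 = 5/8
Position 9: not relevant
Position 10: not relevant
Position 11: relevant, P@11 = 6/11 = 6/11
Position 12: relevant, P@12 = 7/12 = 7/12
Sum of P@k = 1/3 + 1/2 + 3/5 + 2/3 + 5/8 + 6/11 + 7/12 = 5087/1320
AP = 5087/1320 / 7 = 5087/9240

5087/9240


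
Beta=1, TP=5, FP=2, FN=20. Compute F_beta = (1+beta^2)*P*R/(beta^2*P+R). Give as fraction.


P = TP/(TP+FP) = 5/7 = 5/7
R = TP/(TP+FN) = 5/25 = 1/5
beta^2 = 1^2 = 1
(1 + beta^2) = 2
Numerator = (1+beta^2)*P*R = 2/7
Denominator = beta^2*P + R = 5/7 + 1/5 = 32/35
F_beta = 5/16

5/16
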